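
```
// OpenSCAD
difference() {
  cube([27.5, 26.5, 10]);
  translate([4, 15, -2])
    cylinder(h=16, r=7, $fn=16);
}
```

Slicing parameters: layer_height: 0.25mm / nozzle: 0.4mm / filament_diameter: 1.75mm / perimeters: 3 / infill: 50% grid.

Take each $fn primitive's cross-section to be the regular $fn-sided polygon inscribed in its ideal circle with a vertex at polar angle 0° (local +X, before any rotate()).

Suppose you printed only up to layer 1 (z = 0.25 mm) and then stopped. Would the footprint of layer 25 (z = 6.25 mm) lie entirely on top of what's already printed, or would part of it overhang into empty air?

Compare the two slices. At z = 0.25: the 27.5×26.5 cube contributes its full rectangle (area 728.75 mm²); the r=7 cylinder at (4, 15) gives a regular 16-gon of circumradius 7 (constant along its height) (area = (16/2)·7.000²·sin(360°/16) = 150.01 mm²); Subtracting the remaining from the first: starting from the 27.5×26.5 cube (728.75 mm²), the r=7 cylinder at (4, 15) partially overlaps it — only the 127.00 mm² overlap (of its 150.01 mm²) is removed, clipping the outline — area = 601.75 mm². At z = 6.25: the cube is present — its section is the full 27.5×26.5 rectangle (area 728.75 mm²); the r=7 cylinder at (4, 15) contributes a regular 16-gon of circumradius 7 (area = (16/2)·7.000²·sin(360°/16) = 150.01 mm²); Taking the first minus the rest: starting from the 27.5×26.5 cube (728.75 mm²), the r=7 cylinder at (4, 15) partially overlaps it — only the 127.00 mm² overlap (of its 150.01 mm²) is removed, clipping the outline — area = 601.75 mm². Checking containment: the cross-section at z = 6.25 is a subset of the cross-section at z = 0.25.

entirely on top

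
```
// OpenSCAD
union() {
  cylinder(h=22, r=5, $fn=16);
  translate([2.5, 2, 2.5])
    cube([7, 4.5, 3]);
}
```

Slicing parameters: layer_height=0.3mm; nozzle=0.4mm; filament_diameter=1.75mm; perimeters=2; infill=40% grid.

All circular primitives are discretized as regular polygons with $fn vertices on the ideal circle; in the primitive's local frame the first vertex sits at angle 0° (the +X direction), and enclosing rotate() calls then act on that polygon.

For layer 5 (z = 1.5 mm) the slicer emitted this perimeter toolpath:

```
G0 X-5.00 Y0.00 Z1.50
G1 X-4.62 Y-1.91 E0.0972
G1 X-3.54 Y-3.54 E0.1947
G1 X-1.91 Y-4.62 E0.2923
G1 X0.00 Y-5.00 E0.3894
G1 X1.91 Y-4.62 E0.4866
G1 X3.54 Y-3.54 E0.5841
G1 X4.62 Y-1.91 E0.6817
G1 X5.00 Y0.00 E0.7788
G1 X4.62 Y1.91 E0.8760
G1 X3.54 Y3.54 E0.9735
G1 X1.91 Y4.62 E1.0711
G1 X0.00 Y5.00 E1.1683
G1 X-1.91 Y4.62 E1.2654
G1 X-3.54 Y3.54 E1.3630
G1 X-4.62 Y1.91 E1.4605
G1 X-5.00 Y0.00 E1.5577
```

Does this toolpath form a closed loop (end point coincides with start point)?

yes

Start point (G0): (-5.00, 0.00). End point (last G1): the path returns to the start — closed.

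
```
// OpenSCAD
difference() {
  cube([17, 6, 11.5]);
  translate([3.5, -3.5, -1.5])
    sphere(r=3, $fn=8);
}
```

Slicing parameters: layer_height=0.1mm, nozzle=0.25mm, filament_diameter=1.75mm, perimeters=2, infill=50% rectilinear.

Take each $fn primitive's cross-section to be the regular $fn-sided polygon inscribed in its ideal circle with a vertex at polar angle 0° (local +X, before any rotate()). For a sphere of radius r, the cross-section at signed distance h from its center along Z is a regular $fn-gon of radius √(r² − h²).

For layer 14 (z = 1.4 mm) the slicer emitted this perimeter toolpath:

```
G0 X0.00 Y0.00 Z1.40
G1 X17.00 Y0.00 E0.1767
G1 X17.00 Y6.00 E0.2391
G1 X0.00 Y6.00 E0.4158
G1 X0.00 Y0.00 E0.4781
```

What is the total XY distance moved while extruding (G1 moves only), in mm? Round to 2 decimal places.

46.00 mm

Sum the Euclidean lengths of each G1 segment: total = 46.00 mm.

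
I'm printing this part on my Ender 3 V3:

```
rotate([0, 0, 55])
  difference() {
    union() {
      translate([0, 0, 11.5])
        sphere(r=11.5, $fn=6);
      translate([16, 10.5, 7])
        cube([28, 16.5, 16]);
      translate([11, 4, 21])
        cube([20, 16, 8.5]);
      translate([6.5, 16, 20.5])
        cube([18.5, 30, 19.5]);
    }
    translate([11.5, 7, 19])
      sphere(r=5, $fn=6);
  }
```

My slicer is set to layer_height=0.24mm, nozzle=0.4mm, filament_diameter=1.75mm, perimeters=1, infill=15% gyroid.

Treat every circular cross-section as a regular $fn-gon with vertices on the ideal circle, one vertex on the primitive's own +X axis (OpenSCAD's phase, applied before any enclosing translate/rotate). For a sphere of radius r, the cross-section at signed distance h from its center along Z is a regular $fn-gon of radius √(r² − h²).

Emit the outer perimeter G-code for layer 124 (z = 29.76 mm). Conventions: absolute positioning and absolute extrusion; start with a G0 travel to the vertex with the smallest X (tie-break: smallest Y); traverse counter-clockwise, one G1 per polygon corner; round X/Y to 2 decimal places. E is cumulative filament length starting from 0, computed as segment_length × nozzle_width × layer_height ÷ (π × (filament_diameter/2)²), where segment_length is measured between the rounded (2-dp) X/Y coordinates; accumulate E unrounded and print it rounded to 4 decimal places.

G0 X-33.95 Y31.71 Z29.76
G1 X-9.38 Y14.50 E1.1973
G1 X1.23 Y29.66 E1.9358
G1 X-23.34 Y46.86 E3.1329
G1 X-33.95 Y31.71 E3.8711

At z = 29.76 mm: the sphere does not reach this height (|z−center|=18.260 > r=11.5); the cube at (16, 10.5) does not reach this height (z outside [7, 23]); the cube at (11, 4) does not reach this height (z outside [21, 29.5]); the cube at (6.5, 16) (footprint 18.5×30) is included at this height; Taking the union: only the 18.5×30 cube at (6.5, 16) is present, so the union is just that shape — 1 connected region; the sphere at (11.5, 7) is absent (|z−center|=10.760 > r=5); Taking the first minus the rest: none of the subtracted shapes is present at this height, so that combined region is unchanged — 1 connected region; (whole slice rotated 55° about Z — lengths, areas and connectivity unchanged). The outline is a single polygon with 4 vertices. Extrusion per mm of travel: 0.4 × 0.24 / (π × 0.875²) = 0.039912. Accumulating E over each segment gives final E = 3.8711.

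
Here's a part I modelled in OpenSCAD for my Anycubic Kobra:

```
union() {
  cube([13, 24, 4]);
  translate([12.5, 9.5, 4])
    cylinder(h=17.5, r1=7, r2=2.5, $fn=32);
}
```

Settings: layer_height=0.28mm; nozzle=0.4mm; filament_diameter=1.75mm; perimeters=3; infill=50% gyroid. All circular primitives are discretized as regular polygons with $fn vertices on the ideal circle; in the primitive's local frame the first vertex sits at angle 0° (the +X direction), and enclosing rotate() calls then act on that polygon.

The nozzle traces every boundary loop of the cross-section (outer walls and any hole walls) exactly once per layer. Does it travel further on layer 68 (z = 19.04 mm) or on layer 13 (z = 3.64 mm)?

layer 13 (z = 3.64 mm)

Layer 68 (z = 19.04): the cube is absent (z outside [0, 4]); the cone at (12.5, 9.5) (r1=7→r2=2.5) has section circumradius 3.133 here — a regular 32-gon (perimeter = 2·32·3.133·sin(180°/32) = 19.65 mm); Merging all regions: only the cone at (12.5, 9.5) is present, so the union is just that shape — boundary = 19.65 mm. So its perimeter = 19.65 mm. Layer 13 (z = 3.64): the cube (footprint 13×24) is included at this height (perimeter 74.00 mm); the cone at (12.5, 9.5) is not intersected at this z (z outside [4, 21.5]); Merging all regions: only the 13×24 cube is present, so the union is just that shape — boundary = 74.00 mm. So its perimeter = 74.00 mm. Layer 13 is larger (74.00 vs 19.65 mm).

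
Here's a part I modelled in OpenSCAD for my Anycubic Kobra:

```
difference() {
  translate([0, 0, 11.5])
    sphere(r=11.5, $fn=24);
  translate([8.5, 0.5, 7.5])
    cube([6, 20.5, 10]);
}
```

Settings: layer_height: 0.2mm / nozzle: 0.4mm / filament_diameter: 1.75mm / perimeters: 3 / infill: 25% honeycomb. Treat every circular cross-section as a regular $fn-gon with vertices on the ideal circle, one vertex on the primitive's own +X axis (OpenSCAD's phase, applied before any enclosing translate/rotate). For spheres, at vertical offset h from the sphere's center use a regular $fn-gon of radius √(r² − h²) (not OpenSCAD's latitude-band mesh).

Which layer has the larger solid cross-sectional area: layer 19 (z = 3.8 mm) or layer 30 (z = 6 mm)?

Layer 19 (z = 3.8): the r=11.5 sphere slices to a regular 24-gon of circumradius 8.542 (√(r²−h²) with h=7.7 from center) (area = (24/2)·8.542²·sin(360°/24) = 226.60 mm²); the cube at (8.5, 0.5) does not reach this height (z outside [7.5, 17.5]); Subtracting the remaining from the first: none of the subtracted shapes is present at this height, so the r=11.5 sphere is unchanged — area = 226.60 mm². So its area = 226.60 mm². Layer 30 (z = 6): the r=11.5 sphere slices to a regular 24-gon of circumradius 10.100 (√(r²−h²) with h=5.5 from center) (area = (24/2)·10.100²·sin(360°/24) = 316.79 mm²); the cube at (8.5, 0.5) is absent (z outside [7.5, 17.5]); After the difference (first − rest): none of the subtracted shapes is present at this height, so the r=11.5 sphere is unchanged — area = 316.79 mm². So its area = 316.79 mm². Layer 30 is larger (316.79 vs 226.60 mm²).

layer 30 (z = 6 mm)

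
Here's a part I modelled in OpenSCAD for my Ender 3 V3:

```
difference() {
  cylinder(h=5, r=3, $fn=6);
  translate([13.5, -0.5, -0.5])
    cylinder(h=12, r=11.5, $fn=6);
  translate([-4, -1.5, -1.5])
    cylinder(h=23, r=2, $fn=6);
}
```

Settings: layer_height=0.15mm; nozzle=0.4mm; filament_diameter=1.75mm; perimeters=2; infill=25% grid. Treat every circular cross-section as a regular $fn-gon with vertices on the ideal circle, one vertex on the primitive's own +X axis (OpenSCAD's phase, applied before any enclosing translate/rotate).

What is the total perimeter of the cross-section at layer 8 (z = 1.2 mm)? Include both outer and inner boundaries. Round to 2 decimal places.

18.00 mm

At z = 1.2 mm: the r=3 cylinder contributes a regular 6-gon of circumradius 3 (perimeter = 2·6·3.000·sin(180°/6) = 18.00 mm); the r=11.5 cylinder at (13.5, -0.5) gives a regular 6-gon of circumradius 11.5 (constant along its height) (perimeter = 2·6·11.500·sin(180°/6) = 69.00 mm); the cylinder at (-4, -1.5): section is a regular 6-gon, circumradius r=2 (perimeter = 2·6·2.000·sin(180°/6) = 12.00 mm); After the difference (first − rest): starting from the r=3 cylinder, the r=11.5 cylinder at (13.5, -0.5) partially overlaps it — only the 0.79 mm² overlap (of its 343.60 mm²) is removed, clipping the outline; the r=2 cylinder at (-4, -1.5) partially overlaps it — only the 0.22 mm² overlap (of its 10.39 mm²) is removed, clipping the outline — boundary = 18.00 mm. Overall, the cross-section is a single solid region. Total boundary length (outer) = 18.00 mm.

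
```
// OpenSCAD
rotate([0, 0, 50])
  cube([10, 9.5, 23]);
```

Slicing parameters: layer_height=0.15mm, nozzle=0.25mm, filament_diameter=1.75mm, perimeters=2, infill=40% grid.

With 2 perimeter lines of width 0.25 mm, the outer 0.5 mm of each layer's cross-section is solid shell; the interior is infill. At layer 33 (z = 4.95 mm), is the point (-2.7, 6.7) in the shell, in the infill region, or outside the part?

At z = 4.95 mm: the cube is present — its section is the full 10×9.5 rectangle; (rotated 50° about Z; rotation is an isometry so areas/perimeters/island counts are preserved). Overall, the cross-section is a single solid region. Undo the 50° rotation: the query point maps to (3.397, 6.375) in the un-rotated model frame. The nearest boundary edge runs (10.00, 9.50)→(0.00, 9.50); distance from the point to it = 3.13 mm. The point is inside the cross-section and 3.13 mm from the nearest boundary — more than the 0.5 mm shell width (2 × 0.25), so it's in the infill interior.

infill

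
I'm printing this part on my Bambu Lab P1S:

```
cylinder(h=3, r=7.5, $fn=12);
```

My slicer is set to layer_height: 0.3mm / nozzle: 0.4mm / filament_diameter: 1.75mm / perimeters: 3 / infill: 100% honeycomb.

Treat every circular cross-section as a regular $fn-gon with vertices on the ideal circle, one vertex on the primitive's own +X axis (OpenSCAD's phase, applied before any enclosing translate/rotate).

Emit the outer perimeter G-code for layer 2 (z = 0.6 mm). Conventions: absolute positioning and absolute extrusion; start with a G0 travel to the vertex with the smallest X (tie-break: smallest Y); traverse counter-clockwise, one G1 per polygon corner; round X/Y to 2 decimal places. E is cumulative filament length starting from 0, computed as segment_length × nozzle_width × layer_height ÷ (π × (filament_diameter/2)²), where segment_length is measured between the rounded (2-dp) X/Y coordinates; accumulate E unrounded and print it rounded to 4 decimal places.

At z = 0.6 mm: the r=7.5 cylinder gives a regular 12-gon of circumradius 7.5 (constant along its height). The outline is a single polygon with 12 vertices. Extrusion per mm of travel: 0.4 × 0.3 / (π × 0.875²) = 0.049890. Accumulating E over each segment gives final E = 2.3251.

G0 X-7.50 Y0.00 Z0.60
G1 X-6.50 Y-3.75 E0.1936
G1 X-3.75 Y-6.50 E0.3877
G1 X0.00 Y-7.50 E0.5813
G1 X3.75 Y-6.50 E0.7749
G1 X6.50 Y-3.75 E0.9689
G1 X7.50 Y0.00 E1.1626
G1 X6.50 Y3.75 E1.3562
G1 X3.75 Y6.50 E1.5502
G1 X0.00 Y7.50 E1.7438
G1 X-3.75 Y6.50 E1.9375
G1 X-6.50 Y3.75 E2.1315
G1 X-7.50 Y0.00 E2.3251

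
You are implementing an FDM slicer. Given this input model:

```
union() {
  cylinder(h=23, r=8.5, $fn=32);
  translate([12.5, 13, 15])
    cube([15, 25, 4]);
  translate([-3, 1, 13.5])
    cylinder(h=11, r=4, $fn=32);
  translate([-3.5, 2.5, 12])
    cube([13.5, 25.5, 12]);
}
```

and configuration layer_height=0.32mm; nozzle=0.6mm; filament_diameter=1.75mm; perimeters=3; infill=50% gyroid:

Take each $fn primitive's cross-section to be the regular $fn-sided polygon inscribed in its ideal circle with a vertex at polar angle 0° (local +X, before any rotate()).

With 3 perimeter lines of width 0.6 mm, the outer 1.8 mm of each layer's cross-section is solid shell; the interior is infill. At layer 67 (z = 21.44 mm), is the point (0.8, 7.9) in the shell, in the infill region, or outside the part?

At z = 21.44 mm: the r=8.5 cylinder contributes a regular 32-gon of circumradius 8.5; the cube at (12.5, 13) is not intersected at this z (z outside [15, 19]); the cylinder at (-3, 1): section is a regular 32-gon, circumradius r=4; the cube at (-3.5, 2.5) is present — its section is the full 13.5×25.5 rectangle; Combining (union): the regions partially overlap (shared area 105.50 mm²), so overlapping operands fuse into one piece — 1 connected region. Overall, the cross-section is a single solid region. The nearest boundary edge runs (-3.50, 7.72)→(-3.50, 28.00); distance from the point to it = 4.30 mm. The point is inside the cross-section and 4.30 mm from the nearest boundary — more than the 1.8 mm shell width (3 × 0.6), so it's in the infill interior.

infill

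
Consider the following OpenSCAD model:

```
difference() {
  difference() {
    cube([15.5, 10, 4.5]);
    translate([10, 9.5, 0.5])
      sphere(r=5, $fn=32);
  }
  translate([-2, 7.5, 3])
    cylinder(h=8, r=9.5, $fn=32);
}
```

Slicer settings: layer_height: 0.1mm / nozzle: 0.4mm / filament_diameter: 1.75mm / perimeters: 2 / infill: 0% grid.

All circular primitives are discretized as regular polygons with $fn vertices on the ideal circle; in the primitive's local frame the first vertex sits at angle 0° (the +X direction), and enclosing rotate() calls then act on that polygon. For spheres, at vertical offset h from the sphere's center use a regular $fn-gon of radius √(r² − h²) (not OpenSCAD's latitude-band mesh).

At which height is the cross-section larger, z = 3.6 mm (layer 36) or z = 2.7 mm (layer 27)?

Layer 36 (z = 3.6): the 15.5×10 cube contributes its full rectangle (area 155.00 mm²); the sphere at (10, 9.5): section is a regular 32-gon, circumradius = √(r²−h²) = √(5²−3.1²) = 3.923 (area = (32/2)·3.923²·sin(360°/32) = 48.04 mm²); After the difference (first − rest): starting from the 15.5×10 cube (155.00 mm²), the r=5 sphere at (10, 9.5) partially overlaps it — only the 27.92 mm² overlap (of its 48.04 mm²) is removed, clipping the outline — area = 127.08 mm²; the r=9.5 cylinder at (-2, 7.5) gives a regular 32-gon of circumradius 9.5 (constant along its height) (area = (32/2)·9.500²·sin(360°/32) = 281.71 mm²); Taking the first minus the rest: starting from the result so far (127.08 mm²), the r=9.5 cylinder at (-2, 7.5) partially overlaps it — only the 62.81 mm² overlap (of its 281.71 mm²) is removed, clipping the outline — area = 64.27 mm². So its area = 64.27 mm². Layer 27 (z = 2.7): the 15.5×10 cube contributes its full rectangle (area 155.00 mm²); the sphere at (10, 9.5): section is a regular 32-gon, circumradius = √(r²−h²) = √(5²−2.2²) = 4.490 (area = (32/2)·4.490²·sin(360°/32) = 62.93 mm²); Taking the first minus the rest: starting from the 15.5×10 cube (155.00 mm²), the r=5 sphere at (10, 9.5) partially overlaps it — only the 35.93 mm² overlap (of its 62.93 mm²) is removed, clipping the outline — area = 119.07 mm²; the cylinder at (-2, 7.5) does not reach this height (z outside [3, 11]); Taking the first minus the rest: none of the subtracted shapes is present at this height, so the result so far is unchanged — area = 119.07 mm². So its area = 119.07 mm². Layer 27 is larger (119.07 vs 64.27 mm²).

layer 27 (z = 2.7 mm)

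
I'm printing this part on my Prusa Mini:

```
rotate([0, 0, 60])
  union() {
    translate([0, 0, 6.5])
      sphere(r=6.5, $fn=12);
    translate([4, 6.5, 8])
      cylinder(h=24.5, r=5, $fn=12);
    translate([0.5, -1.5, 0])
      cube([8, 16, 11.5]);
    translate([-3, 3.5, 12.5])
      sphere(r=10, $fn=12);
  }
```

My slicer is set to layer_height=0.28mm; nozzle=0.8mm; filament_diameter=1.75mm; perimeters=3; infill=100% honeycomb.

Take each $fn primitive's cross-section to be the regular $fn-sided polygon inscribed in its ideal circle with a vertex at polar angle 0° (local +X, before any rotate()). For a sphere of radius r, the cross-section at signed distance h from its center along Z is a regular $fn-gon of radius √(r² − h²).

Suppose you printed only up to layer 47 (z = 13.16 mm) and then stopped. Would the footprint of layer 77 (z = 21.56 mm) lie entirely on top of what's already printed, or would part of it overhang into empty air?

Compare the two slices. At z = 13.16: the sphere is not intersected at this z (|z−center|=6.660 > r=6.5); the r=5 cylinder at (4, 6.5) gives a regular 12-gon of circumradius 5 (constant along its height) (area = (12/2)·5.000²·sin(360°/12) = 75.00 mm²); the cube at (0.5, -1.5) is not intersected at this z (z outside [0, 11.5]); the r=10 sphere at (-3, 3.5) contributes a regular 12-gon of circumradius √(10²−0.66²) = 9.978 (area = (12/2)·9.978²·sin(360°/12) = 298.69 mm²); Combining (union): the regions partially overlap — summed areas 373.69 mm² minus the doubly-counted overlap 54.18 mm² gives 319.51 mm² — area = 319.51 mm²; (rotated 60° about Z; rotation is an isometry so areas/perimeters/island counts are preserved). At z = 21.56: the sphere is not intersected at this z (|z−center|=15.060 > r=6.5); the r=5 cylinder at (4, 6.5) contributes a regular 12-gon of circumradius 5 (area = (12/2)·5.000²·sin(360°/12) = 75.00 mm²); the cube at (0.5, -1.5) is absent (z outside [0, 11.5]); the r=10 sphere at (-3, 3.5) contributes a regular 12-gon of circumradius √(10²−9.06²) = 4.233 (area = (12/2)·4.233²·sin(360°/12) = 53.75 mm²); Merging all regions: the regions partially overlap — summed areas 128.75 mm² minus the doubly-counted overlap 4.60 mm² gives 124.15 mm² — area = 124.15 mm²; (whole slice rotated 60° about Z — lengths, areas and connectivity unchanged). Checking containment: the cross-section at z = 21.56 is a subset of the cross-section at z = 13.16.

entirely on top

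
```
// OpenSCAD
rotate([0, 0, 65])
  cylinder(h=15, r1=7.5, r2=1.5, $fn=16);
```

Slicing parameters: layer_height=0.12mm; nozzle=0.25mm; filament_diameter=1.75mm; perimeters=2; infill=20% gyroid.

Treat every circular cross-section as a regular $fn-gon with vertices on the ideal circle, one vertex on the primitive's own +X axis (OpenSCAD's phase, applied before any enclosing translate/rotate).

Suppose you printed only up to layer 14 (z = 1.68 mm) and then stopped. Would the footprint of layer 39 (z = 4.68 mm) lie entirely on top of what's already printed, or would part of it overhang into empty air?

Compare the two slices. At z = 1.68: the cone: at t=0.112 of its height the radius interpolates to r₁+(r₂−r₁)t = 6.828, giving a regular 16-gon of that circumradius (area = (16/2)·6.828²·sin(360°/16) = 142.73 mm²); (rotated 65° about Z; rotation is an isometry so areas/perimeters/island counts are preserved). At z = 4.68: the cone contributes a regular 16-gon of circumradius 5.628 (interpolated between r1=7.5 and r2=1.5 at t=0.312) (area = (16/2)·5.628²·sin(360°/16) = 96.97 mm²); (whole slice rotated 65° about Z — lengths, areas and connectivity unchanged). Checking containment: the cross-section at z = 4.68 is a subset of the cross-section at z = 1.68.

entirely on top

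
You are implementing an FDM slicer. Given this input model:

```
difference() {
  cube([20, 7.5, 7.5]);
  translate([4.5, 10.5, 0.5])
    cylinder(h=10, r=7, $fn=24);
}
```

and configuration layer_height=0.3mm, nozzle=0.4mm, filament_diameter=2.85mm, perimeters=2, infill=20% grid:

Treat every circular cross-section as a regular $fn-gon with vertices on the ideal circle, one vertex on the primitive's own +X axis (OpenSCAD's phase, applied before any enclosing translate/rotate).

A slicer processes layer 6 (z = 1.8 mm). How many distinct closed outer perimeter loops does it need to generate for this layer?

1

At z = 1.8 mm: the 20×7.5 cube contributes its full rectangle; the cylinder at (4.5, 10.5): section is a regular 24-gon, circumradius r=7; Subtracting the remaining from the first: starting from the 20×7.5 cube, the r=7 cylinder at (4.5, 10.5) partially overlaps it — only the 33.31 mm² overlap (of its 152.19 mm²) is removed, clipping the outline — 1 connected region. The result has 1 disconnected region.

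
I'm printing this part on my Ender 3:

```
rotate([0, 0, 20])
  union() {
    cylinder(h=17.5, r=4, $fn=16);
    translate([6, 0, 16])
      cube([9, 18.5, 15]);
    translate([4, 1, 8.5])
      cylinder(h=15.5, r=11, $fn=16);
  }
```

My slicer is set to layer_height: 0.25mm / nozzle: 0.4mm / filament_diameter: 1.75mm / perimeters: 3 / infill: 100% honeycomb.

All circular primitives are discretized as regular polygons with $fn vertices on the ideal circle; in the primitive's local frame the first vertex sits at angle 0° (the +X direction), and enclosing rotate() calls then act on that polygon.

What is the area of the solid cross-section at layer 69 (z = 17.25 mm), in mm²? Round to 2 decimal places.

457.03 mm²

At z = 17.25 mm: the r=4 cylinder gives a regular 16-gon of circumradius 4 (constant along its height) (area = (16/2)·4.000²·sin(360°/16) = 48.98 mm²); the cube at (6, 0) (footprint 9×18.5) is included at this height (area 166.50 mm²); the cylinder at (4, 1): section is a regular 16-gon, circumradius r=11 (area = (16/2)·11.000²·sin(360°/16) = 370.44 mm²); Merging all regions: the regions partially overlap — summed areas 585.92 mm² minus the doubly-counted overlap 128.89 mm² gives 457.03 mm² — area = 457.03 mm²; (rotated 20° about Z; rotation is an isometry so areas/perimeters/island counts are preserved). Overall, the cross-section is a single solid region. Net area = 457.03 mm².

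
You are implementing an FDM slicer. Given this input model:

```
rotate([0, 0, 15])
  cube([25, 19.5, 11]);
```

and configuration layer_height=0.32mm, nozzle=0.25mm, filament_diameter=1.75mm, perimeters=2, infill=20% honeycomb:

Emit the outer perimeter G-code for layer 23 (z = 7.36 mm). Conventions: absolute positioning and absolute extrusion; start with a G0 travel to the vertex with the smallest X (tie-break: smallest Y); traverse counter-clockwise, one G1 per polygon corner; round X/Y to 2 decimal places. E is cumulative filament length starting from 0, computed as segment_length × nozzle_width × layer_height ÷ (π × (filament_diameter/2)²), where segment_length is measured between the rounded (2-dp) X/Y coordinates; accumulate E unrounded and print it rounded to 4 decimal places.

At z = 7.36 mm: the cube is present — its section is the full 25×19.5 rectangle; (rotated 15° about Z; rotation is an isometry so areas/perimeters/island counts are preserved). The outline is a single polygon with 4 vertices. Extrusion per mm of travel: 0.25 × 0.32 / (π × 0.875²) = 0.033260. Accumulating E over each segment gives final E = 2.9606.

G0 X-5.05 Y18.84 Z7.36
G1 X0.00 Y0.00 E0.6487
G1 X24.15 Y6.47 E1.4803
G1 X19.10 Y25.31 E2.1290
G1 X-5.05 Y18.84 E2.9606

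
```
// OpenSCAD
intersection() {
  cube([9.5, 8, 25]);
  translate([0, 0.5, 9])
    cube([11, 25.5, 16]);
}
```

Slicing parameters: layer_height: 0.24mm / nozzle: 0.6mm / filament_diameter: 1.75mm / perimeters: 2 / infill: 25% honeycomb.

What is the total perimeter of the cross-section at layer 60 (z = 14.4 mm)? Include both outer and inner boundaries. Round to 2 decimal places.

34.00 mm

At z = 14.4 mm: the cube is present — its section is the full 9.5×8 rectangle (perimeter 35.00 mm); the cube at (0, 0.5) is present — its section is the full 11×25.5 rectangle (perimeter 73.00 mm); Keeping only the common overlap: the 11×25.5 cube at (0, 0.5) partially overlaps the 9.5×8 cube; clipping to the common part keeps 71.25 mm² — boundary = 34.00 mm. Overall, the cross-section is a single solid region. Total boundary length (outer) = 34.00 mm.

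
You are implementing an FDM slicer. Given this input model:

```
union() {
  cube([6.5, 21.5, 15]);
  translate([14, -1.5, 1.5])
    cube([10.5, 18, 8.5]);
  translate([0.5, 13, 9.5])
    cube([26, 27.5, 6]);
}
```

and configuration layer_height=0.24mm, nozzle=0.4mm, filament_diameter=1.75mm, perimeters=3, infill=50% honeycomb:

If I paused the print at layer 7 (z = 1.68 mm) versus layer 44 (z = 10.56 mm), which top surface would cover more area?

Layer 7 (z = 1.68): the cube is present — its section is the full 6.5×21.5 rectangle (area 139.75 mm²); the 10.5×18 cube at (14, -1.5) contributes its full rectangle (area 189.00 mm²); the cube at (0.5, 13) does not reach this height (z outside [9.5, 15.5]); Taking the union: the 2 present regions are separate (no shared area or edge), so areas and boundary lengths simply add and each stays a separate island — area = 328.75 mm². So its area = 328.75 mm². Layer 44 (z = 10.56): the cube (footprint 6.5×21.5) is included at this height (area 139.75 mm²); the cube at (14, -1.5) does not reach this height (z outside [1.5, 10]); the cube at (0.5, 13) (footprint 26×27.5) is included at this height (area 715.00 mm²); Merging all regions: the regions partially overlap — summed areas 854.75 mm² minus the doubly-counted overlap 51.00 mm² gives 803.75 mm² — area = 803.75 mm². So its area = 803.75 mm². Layer 44 is larger (803.75 vs 328.75 mm²).

layer 44 (z = 10.56 mm)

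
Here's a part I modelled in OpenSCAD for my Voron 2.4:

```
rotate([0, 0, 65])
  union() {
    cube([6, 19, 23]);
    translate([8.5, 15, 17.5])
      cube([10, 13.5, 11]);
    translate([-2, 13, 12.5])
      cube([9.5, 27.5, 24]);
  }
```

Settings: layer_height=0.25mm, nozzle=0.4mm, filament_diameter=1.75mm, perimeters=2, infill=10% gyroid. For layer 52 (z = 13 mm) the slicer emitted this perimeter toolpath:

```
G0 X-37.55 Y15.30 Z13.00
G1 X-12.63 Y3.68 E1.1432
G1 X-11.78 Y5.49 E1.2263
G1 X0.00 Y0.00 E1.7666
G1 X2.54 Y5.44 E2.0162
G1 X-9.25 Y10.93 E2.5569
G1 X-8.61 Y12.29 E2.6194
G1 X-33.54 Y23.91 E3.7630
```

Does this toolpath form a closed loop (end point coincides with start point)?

no

Start point (G0): (-37.55, 15.30). End point (last G1): the path does not return to the start — open.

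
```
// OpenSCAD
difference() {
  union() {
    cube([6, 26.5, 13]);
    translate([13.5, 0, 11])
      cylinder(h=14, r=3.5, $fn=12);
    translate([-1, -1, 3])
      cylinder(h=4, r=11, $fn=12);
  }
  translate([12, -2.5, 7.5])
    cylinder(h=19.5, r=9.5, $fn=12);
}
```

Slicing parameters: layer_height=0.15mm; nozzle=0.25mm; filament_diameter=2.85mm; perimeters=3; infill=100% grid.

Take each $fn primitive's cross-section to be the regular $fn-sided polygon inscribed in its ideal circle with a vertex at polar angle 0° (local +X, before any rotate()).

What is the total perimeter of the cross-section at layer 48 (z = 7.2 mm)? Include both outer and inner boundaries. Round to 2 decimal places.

At z = 7.2 mm: the cube (footprint 6×26.5) is included at this height (perimeter 65.00 mm); the cylinder at (13.5, 0) does not reach this height (z outside [11, 25]); the cylinder at (-1, -1) is not intersected at this z (z outside [3, 7]); Merging all regions: only the 6×26.5 cube is present, so the union is just that shape — boundary = 65.00 mm; the cylinder at (12, -2.5) is absent (z outside [7.5, 27]); Taking the first minus the rest: none of the subtracted shapes is present at this height, so that combined region is unchanged — boundary = 65.00 mm. Overall, the cross-section is a single solid region. Total boundary length (outer) = 65.00 mm.

65.00 mm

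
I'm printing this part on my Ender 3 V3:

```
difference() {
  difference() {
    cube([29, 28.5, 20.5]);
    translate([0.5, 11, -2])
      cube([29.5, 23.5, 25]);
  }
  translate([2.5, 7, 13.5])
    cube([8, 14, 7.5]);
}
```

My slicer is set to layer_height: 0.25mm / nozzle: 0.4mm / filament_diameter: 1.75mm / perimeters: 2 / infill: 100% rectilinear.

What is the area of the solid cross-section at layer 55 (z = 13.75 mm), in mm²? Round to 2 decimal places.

At z = 13.75 mm: the cube (footprint 29×28.5) is included at this height (area 826.50 mm²); the 29.5×23.5 cube at (0.5, 11) contributes its full rectangle (area 693.25 mm²); Taking the first minus the rest: starting from the 29×28.5 cube (826.50 mm²), the 29.5×23.5 cube at (0.5, 11) partially overlaps it — only the 498.75 mm² overlap (of its 693.25 mm²) is removed, clipping the outline — area = 327.75 mm²; the 8×14 cube at (2.5, 7) contributes its full rectangle (area 112.00 mm²); After the difference (first − rest): starting from that combined region (327.75 mm²), the 8×14 cube at (2.5, 7) partially overlaps it — only the 32.00 mm² overlap (of its 112.00 mm²) is removed, clipping the outline — area = 295.75 mm². Overall, the cross-section is a single solid region. Net area = 295.75 mm².

295.75 mm²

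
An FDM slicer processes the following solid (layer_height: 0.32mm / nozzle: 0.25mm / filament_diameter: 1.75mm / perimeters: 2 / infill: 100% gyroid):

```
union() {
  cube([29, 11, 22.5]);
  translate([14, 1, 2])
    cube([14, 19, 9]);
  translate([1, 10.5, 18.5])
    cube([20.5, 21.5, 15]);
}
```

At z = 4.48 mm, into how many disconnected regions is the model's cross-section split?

At z = 4.48 mm: the 29×11 cube contributes its full rectangle; the cube at (14, 1) (footprint 14×19) is included at this height; the cube at (1, 10.5) is absent (z outside [18.5, 33.5]); Merging all regions: the regions partially overlap (shared area 140.00 mm²), so overlapping operands fuse into one piece — 1 connected region. The result has 1 disconnected region.

1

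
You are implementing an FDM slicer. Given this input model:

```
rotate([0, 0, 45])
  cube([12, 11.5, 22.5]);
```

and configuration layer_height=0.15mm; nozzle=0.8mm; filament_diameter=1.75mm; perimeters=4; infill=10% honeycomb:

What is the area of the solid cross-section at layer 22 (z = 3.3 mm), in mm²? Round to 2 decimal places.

138.00 mm²

At z = 3.3 mm: the 12×11.5 cube contributes its full rectangle (area 138.00 mm²); (whole slice rotated 45° about Z — lengths, areas and connectivity unchanged). Overall, the cross-section is a single solid region. Net area = 138.00 mm².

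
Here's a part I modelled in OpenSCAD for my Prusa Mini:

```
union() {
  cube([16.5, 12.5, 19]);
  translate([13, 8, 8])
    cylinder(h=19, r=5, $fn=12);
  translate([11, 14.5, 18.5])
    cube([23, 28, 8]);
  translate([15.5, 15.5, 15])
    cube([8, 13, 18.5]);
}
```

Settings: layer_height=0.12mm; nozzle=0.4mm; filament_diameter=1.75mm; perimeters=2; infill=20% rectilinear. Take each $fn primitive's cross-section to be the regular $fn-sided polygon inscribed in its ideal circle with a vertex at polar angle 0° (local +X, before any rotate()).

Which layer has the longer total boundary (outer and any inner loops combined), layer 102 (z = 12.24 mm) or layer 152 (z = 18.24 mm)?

layer 152 (z = 18.24 mm)

Layer 102 (z = 12.24): the 16.5×12.5 cube contributes its full rectangle (perimeter 58.00 mm); the cylinder at (13, 8): section is a regular 12-gon, circumradius r=5 (perimeter = 2·12·5.000·sin(180°/12) = 31.06 mm); the cube at (11, 14.5) is not intersected at this z (z outside [18.5, 26.5]); the cube at (15.5, 15.5) does not reach this height (z outside [15, 33.5]); Combining (union): the regions partially overlap (shared area 67.55 mm²), so the edge portions inside another operand are dropped and the merged outline is re-measured after clipping — boundary = 59.00 mm. So its perimeter = 59.00 mm. Layer 152 (z = 18.24): the 16.5×12.5 cube contributes its full rectangle (perimeter 58.00 mm); the cylinder at (13, 8): section is a regular 12-gon, circumradius r=5 (perimeter = 2·12·5.000·sin(180°/12) = 31.06 mm); the cube at (11, 14.5) is absent (z outside [18.5, 26.5]); the cube at (15.5, 15.5) is present — its section is the full 8×13 rectangle (perimeter 42.00 mm); Taking the union: the regions partially overlap (shared area 67.55 mm²), so the edge portions inside another operand are dropped and the merged outline is re-measured after clipping — boundary = 101.00 mm. So its perimeter = 101.00 mm. Layer 152 is larger (101.00 vs 59.00 mm).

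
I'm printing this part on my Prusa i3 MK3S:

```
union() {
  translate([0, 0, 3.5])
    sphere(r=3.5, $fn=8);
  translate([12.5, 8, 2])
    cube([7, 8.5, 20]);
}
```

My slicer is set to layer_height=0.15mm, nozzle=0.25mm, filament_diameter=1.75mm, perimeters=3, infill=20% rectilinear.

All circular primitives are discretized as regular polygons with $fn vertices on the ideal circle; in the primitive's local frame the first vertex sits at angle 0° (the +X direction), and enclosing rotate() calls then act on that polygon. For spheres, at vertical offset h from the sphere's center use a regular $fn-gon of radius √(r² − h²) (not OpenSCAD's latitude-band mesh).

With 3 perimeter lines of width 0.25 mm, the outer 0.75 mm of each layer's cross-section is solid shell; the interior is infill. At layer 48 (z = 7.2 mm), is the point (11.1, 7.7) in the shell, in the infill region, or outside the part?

At z = 7.2 mm: the sphere is absent (|z−center|=3.700 > r=3.5); the cube at (12.5, 8) is present — its section is the full 7×8.5 rectangle; Combining (union): only the 7×8.5 cube at (12.5, 8) is present, so the union is just that shape — 1 connected region. Overall, the cross-section is a single solid region. The nearest boundary edge runs (12.50, 8.00)→(19.50, 8.00); distance from the point to it = 1.43 mm. The point is not inside any of the regions above, so it lies outside the cross-section (1.43 mm from the nearest boundary).

outside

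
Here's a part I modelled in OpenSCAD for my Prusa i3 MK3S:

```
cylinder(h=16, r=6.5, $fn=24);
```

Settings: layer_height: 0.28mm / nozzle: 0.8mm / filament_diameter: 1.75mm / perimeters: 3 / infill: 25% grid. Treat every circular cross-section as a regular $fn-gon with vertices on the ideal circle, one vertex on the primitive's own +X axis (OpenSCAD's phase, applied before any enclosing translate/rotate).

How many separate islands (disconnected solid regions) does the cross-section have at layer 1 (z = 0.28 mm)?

At z = 0.28 mm: the cylinder: section is a regular 24-gon, circumradius r=6.5. Overall, the cross-section is a single solid region. Island count = 1.

1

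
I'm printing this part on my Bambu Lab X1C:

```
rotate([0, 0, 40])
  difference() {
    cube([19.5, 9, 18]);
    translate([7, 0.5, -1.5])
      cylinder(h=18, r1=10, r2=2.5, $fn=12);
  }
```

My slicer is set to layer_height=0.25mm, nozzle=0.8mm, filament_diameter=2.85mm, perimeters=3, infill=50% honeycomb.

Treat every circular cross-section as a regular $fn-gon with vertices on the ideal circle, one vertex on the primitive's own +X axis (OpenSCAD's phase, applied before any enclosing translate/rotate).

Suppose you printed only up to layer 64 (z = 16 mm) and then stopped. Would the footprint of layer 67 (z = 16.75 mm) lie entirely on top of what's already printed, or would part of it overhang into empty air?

Compare the two slices. At z = 16: the 19.5×9 cube contributes its full rectangle (area 175.50 mm²); the cone at (7, 0.5): at t=0.972 of its height the radius interpolates to r₁+(r₂−r₁)t = 2.708, giving a regular 12-gon of that circumradius (area = (12/2)·2.708²·sin(360°/12) = 22.01 mm²); Taking the first minus the rest: starting from the 19.5×9 cube (175.50 mm²), the cone at (7, 0.5) partially overlaps it — only the 13.64 mm² overlap (of its 22.01 mm²) is removed, clipping the outline — area = 161.86 mm²; (rotated 40° about Z; rotation is an isometry so areas/perimeters/island counts are preserved). At z = 16.75: the cube (footprint 19.5×9) is included at this height (area 175.50 mm²); the cone at (7, 0.5) is absent (z outside [-1.5, 16.5]); Taking the first minus the rest: none of the subtracted shapes is present at this height, so the 19.5×9 cube is unchanged — area = 175.50 mm²; (rotated 40° about Z; rotation is an isometry so areas/perimeters/island counts are preserved). Checking containment: at z = 16.75 the cross-section extends beyond the z = 16 cross-section by about 13.64 mm².

part overhangs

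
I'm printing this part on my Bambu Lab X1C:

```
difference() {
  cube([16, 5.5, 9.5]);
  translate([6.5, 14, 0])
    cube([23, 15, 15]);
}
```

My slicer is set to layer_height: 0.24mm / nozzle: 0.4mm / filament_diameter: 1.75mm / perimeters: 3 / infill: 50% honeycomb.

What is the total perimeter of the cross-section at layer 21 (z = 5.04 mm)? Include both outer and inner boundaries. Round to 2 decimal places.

At z = 5.04 mm: the cube (footprint 16×5.5) is included at this height (perimeter 43.00 mm); the 23×15 cube at (6.5, 14) contributes its full rectangle (perimeter 76.00 mm); Subtracting the remaining from the first: starting from the 16×5.5 cube, the 23×15 cube at (6.5, 14) misses the remaining region (no effect) — boundary = 43.00 mm. Overall, the cross-section is a single solid region. Total boundary length (outer) = 43.00 mm.

43.00 mm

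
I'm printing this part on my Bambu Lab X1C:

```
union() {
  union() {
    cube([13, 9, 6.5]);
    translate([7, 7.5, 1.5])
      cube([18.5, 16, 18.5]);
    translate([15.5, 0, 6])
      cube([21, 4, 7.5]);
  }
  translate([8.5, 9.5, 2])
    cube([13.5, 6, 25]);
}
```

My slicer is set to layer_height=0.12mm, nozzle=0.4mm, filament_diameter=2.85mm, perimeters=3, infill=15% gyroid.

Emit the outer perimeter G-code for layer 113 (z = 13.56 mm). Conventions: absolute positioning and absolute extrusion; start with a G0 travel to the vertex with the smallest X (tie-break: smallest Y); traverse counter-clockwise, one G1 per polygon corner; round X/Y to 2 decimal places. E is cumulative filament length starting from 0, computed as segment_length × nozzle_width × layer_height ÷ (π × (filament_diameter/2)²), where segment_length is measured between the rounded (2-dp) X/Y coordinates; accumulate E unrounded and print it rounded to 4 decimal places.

G0 X7.00 Y7.50 Z13.56
G1 X25.50 Y7.50 E0.1392
G1 X25.50 Y23.50 E0.2596
G1 X7.00 Y23.50 E0.3988
G1 X7.00 Y7.50 E0.5192

At z = 13.56 mm: the cube is absent (z outside [0, 6.5]); the cube at (7, 7.5) is present — its section is the full 18.5×16 rectangle; the cube at (15.5, 0) is not intersected at this z (z outside [6, 13.5]); Merging all regions: only the 18.5×16 cube at (7, 7.5) is present, so the union is just that shape — 1 connected region; the 13.5×6 cube at (8.5, 9.5) contributes its full rectangle; Merging all regions: the 13.5×6 cube at (8.5, 9.5) lies entirely inside the result so far, so the union is just the result so far — 1 connected region. The outline is a single polygon with 4 vertices. Extrusion per mm of travel: 0.4 × 0.12 / (π × 1.425²) = 0.007524. Accumulating E over each segment gives final E = 0.5192.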